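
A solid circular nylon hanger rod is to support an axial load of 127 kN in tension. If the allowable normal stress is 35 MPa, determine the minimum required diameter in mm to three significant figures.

68.0 mm

Required area A ≥ P/σ_allow = 127000/35 = 3629 mm².
For a solid circular section, d ≥ √(4A/π) = 67.97 mm.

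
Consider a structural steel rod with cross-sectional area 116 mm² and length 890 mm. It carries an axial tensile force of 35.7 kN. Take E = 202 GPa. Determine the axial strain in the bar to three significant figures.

0.00152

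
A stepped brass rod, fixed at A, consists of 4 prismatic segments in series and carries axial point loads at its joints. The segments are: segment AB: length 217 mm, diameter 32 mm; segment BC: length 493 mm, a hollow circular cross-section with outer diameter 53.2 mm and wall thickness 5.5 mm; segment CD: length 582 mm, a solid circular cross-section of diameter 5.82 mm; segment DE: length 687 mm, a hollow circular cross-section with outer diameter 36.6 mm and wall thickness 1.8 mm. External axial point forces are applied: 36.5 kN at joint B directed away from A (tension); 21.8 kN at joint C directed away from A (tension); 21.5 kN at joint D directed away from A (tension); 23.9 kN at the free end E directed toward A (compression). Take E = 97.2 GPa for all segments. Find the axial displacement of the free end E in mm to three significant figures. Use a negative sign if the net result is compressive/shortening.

-1.12 mm

Internal axial forces (sectioning from the free end, tension +): N_DE = -23.9 kN, N_CD = -2.4 kN, N_BC = 19.4 kN, N_AB = 55.9 kN.
A_AB = 804.2 mm².
A_BC = 824.2 mm².
A_CD = 26.6 mm².
A_DE = 196.8 mm².
δ_AB = 55900·217/(804.2·97200) = 0.1552 mm
δ_BC = 19400·493/(824.2·97200) = 0.1194 mm
δ_CD = -2400·582/(26.6·97200) = -0.5402 mm
δ_DE = -23900·687/(196.8·97200) = -0.8584 mm
δ = Σδ_i = -1.124 mm.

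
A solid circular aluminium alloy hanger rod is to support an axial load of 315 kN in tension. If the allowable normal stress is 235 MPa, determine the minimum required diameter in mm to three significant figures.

Required area A ≥ P/σ_allow = 315000/235 = 1340 mm².
For a solid circular section, d ≥ √(4A/π) = 41.31 mm.

41.3 mm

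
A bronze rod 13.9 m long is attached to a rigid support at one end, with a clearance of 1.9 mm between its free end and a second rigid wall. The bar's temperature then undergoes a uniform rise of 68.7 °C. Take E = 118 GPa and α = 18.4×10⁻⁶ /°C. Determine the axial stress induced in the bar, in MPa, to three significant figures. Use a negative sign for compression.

Free thermal expansion αLΔT = 18.4e-6 · 13900 · 68.7 = 17.57 mm.
The walls engage after the gap closes; constrained expansion = 17.57 − 1.9 = 15.67 mm.
The walls impose strain ε = −(15.67)/13900 = -1.1274e-03; σ = Eε = 118000 · -1.1274e-03 = -133 MPa.

-133 MPa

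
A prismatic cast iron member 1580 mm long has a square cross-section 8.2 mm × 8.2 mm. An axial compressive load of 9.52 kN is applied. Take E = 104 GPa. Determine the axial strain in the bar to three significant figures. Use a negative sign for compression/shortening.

A = 67.24 mm².
σ = N/A = -141.6 MPa; ε = σ/E = -141.6/104000 = -1.361e-03.

-0.00136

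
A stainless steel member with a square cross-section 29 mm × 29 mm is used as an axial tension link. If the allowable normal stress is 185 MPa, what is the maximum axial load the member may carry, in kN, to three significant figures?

156 kN

A = 841 mm².
P_max = σ_allow · A = 185 · 841 = 155600 N = 155.6 kN.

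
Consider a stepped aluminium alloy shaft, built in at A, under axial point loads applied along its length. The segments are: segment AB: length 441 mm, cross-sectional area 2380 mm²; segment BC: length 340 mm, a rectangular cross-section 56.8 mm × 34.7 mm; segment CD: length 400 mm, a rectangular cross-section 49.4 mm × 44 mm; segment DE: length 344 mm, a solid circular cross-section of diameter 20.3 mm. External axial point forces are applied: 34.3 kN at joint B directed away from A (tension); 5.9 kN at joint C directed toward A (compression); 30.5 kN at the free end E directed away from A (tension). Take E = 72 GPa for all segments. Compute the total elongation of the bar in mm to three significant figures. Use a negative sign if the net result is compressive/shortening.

0.739 mm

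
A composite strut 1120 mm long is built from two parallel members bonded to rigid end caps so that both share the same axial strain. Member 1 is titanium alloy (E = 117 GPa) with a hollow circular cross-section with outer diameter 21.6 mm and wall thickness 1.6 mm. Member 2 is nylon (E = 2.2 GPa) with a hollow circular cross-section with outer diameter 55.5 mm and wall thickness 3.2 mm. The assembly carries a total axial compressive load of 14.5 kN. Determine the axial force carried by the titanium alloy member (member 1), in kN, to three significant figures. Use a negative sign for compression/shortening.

-13.2 kN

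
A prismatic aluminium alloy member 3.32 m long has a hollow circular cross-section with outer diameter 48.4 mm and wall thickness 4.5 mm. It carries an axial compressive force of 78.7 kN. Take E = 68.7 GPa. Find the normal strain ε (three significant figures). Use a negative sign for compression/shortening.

-0.00185

A = 620.6 mm².
σ = N/A = -126.8 MPa; ε = σ/E = -126.8/68700 = -1.846e-03.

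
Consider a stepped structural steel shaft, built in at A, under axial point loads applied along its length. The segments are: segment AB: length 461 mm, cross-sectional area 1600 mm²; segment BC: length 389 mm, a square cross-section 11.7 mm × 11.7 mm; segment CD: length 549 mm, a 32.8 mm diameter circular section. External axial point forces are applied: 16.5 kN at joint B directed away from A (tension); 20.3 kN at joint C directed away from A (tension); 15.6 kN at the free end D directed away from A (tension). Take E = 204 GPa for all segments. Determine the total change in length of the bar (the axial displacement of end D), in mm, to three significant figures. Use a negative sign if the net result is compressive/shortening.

0.624 mm

Internal axial forces (sectioning from the free end, tension +): N_CD = 15.6 kN, N_BC = 35.9 kN, N_AB = 52.4 kN.
A_BC = 136.9 mm².
A_CD = 845 mm².
δ_AB = 52400·461/(1600·204000) = 0.07401 mm
δ_BC = 35900·389/(136.9·204000) = 0.5001 mm
δ_CD = 15600·549/(845·204000) = 0.04969 mm
δ = Σδ_i = 0.6238 mm.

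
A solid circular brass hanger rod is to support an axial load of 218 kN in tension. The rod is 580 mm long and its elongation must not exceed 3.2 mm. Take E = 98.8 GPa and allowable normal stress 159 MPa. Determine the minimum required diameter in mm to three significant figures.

Required area A ≥ P/σ_allow = 218000/159 = 1371 mm².
For a solid circular section, d ≥ √(4A/π) = 41.78 mm.
Elongation limit: A ≥ PL/(Eδ_allow) = 218000·580/(98800·3.2) = 399.9 mm² ⇒ d ≥ 22.57 mm.
The stress limit governs.

41.8 mm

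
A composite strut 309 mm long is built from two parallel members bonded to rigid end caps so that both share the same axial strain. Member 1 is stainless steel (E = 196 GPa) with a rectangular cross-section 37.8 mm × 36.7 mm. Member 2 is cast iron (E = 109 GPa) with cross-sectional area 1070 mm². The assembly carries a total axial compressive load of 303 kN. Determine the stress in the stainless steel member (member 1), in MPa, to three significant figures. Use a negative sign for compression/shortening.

A_1 = 1387 mm².
Equal strain + equilibrium ⇒ each member carries load in proportion to AE: A₁E₁ = 271900000 N, A₂E₂ = 116600000 N, ΣAE = 388500000 N.
σ₁ = P·E₁/ΣAE = -303000·196000/388500000 = -152.9 MPa.

-153 MPa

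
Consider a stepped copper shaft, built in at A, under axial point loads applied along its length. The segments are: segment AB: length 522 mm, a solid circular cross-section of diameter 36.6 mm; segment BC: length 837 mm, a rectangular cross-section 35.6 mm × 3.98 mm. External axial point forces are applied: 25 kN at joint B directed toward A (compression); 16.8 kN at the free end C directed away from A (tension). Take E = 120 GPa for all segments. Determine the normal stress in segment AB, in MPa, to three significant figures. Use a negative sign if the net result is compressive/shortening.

-7.79 MPa

Internal axial forces (sectioning from the free end, tension +): N_BC = 16.8 kN, N_AB = -8.2 kN.
A_AB = 1052 mm².
σ_AB = N_AB/A_AB = -8200/1052 = -7.794 MPa.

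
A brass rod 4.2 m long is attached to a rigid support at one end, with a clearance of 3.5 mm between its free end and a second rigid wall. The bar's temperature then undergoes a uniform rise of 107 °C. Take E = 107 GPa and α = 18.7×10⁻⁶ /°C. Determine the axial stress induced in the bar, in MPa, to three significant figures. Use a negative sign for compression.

Free thermal expansion αLΔT = 18.7e-6 · 4200 · 107 = 8.404 mm.
The walls engage after the gap closes; constrained expansion = 8.404 − 3.5 = 4.904 mm.
The walls impose strain ε = −(4.904)/4200 = -1.1676e-03; σ = Eε = 107000 · -1.1676e-03 = -124.9 MPa.

-125 MPa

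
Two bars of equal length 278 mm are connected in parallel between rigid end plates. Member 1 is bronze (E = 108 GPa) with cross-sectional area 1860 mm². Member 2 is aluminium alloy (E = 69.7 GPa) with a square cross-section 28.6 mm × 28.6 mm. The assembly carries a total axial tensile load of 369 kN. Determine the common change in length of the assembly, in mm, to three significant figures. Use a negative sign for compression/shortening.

0.398 mm

A_2 = 818 mm².
Equal strain + equilibrium ⇒ each member carries load in proportion to AE: A₁E₁ = 200900000 N, A₂E₂ = 57010000 N, ΣAE = 257900000 N.
δ = PL/ΣAE = 369000·278/257900000 = 0.3978 mm.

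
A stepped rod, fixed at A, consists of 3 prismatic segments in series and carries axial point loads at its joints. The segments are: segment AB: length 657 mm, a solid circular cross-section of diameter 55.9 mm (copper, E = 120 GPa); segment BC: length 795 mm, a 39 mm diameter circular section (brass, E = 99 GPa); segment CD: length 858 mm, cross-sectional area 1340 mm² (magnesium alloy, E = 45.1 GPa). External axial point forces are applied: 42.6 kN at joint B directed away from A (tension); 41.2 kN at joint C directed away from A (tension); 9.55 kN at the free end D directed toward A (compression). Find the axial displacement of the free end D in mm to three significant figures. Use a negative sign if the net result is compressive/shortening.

Internal axial forces (sectioning from the free end, tension +): N_CD = -9.55 kN, N_BC = 31.65 kN, N_AB = 74.25 kN.
A_AB = 2454 mm².
A_BC = 1195 mm².
δ_AB = 74250·657/(2454·120000) = 0.1656 mm
δ_BC = 31650·795/(1195·99000) = 0.2128 mm
δ_CD = -9550·858/(1340·45100) = -0.1356 mm
δ = Σδ_i = 0.2428 mm.

0.243 mm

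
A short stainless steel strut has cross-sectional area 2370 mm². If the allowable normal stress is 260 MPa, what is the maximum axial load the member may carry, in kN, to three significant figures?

616 kN

P_max = σ_allow · A = 260 · 2370 = 616200 N = 616.2 kN.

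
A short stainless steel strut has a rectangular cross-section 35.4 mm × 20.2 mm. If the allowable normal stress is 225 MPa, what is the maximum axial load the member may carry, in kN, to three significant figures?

161 kN

A = 715.1 mm².
P_max = σ_allow · A = 225 · 715.1 = 160900 N = 160.9 kN.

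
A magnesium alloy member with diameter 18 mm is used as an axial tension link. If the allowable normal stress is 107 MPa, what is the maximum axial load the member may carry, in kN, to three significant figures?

A = 254.5 mm².
P_max = σ_allow · A = 107 · 254.5 = 27230 N = 27.23 kN.

27.2 kN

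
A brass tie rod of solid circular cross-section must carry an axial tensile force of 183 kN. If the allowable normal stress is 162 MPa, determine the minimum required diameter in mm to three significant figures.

Required area A ≥ P/σ_allow = 183000/162 = 1130 mm².
For a solid circular section, d ≥ √(4A/π) = 37.92 mm.

37.9 mm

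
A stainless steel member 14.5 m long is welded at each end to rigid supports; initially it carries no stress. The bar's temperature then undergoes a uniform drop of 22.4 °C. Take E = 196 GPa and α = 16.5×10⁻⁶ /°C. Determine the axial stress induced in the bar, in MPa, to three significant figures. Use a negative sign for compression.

72.4 MPa

Free thermal expansion αLΔT = 16.5e-6 · 14500 · -22.4 = -5.359 mm.
The walls impose strain ε = −(-5.359)/14500 = 3.6960e-04; σ = Eε = 196000 · 3.6960e-04 = 72.44 MPa.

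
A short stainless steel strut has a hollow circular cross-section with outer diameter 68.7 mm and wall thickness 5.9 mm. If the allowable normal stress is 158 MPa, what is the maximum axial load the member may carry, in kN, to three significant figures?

184 kN

A = 1164 mm².
P_max = σ_allow · A = 158 · 1164 = 183900 N = 183.9 kN.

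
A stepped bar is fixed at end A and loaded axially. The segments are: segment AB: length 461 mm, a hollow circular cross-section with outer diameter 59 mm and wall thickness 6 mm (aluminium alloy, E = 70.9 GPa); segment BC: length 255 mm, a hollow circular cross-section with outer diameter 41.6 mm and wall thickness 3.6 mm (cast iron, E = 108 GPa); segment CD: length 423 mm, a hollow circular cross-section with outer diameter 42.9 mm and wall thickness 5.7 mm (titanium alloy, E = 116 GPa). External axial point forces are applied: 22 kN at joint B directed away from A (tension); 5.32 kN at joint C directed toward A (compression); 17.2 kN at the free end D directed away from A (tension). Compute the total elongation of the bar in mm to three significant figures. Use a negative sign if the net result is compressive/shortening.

Internal axial forces (sectioning from the free end, tension +): N_CD = 17.2 kN, N_BC = 11.88 kN, N_AB = 33.88 kN.
A_AB = 999 mm².
A_BC = 429.8 mm².
A_CD = 666.1 mm².
δ_AB = 33880·461/(999·70900) = 0.2205 mm
δ_BC = 11880·255/(429.8·108000) = 0.06527 mm
δ_CD = 17200·423/(666.1·116000) = 0.09415 mm
δ = Σδ_i = 0.3799 mm.

0.380 mm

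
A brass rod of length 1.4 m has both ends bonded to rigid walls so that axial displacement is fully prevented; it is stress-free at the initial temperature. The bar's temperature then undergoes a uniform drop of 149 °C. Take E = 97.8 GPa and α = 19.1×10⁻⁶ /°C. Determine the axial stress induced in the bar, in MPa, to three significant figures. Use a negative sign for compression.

Free thermal expansion αLΔT = 19.1e-6 · 1400 · -149 = -3.984 mm.
The walls impose strain ε = −(-3.984)/1400 = 2.8459e-03; σ = Eε = 97800 · 2.8459e-03 = 278.3 MPa.

278 MPa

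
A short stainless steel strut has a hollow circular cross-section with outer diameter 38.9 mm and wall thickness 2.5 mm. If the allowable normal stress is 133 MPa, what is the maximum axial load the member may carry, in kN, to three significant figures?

38.0 kN

A = 285.9 mm².
P_max = σ_allow · A = 133 · 285.9 = 38020 N = 38.02 kN.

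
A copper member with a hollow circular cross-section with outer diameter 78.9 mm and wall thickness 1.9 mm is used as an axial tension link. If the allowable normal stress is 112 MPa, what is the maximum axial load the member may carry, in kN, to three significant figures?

51.5 kN

A = 459.6 mm².
P_max = σ_allow · A = 112 · 459.6 = 51480 N = 51.48 kN.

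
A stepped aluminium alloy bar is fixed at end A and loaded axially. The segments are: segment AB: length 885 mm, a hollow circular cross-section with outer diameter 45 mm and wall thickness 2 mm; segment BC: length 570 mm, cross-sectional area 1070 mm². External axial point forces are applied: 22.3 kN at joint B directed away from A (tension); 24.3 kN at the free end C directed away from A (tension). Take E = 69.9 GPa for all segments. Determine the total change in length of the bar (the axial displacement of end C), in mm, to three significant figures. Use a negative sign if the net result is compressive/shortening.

Internal axial forces (sectioning from the free end, tension +): N_BC = 24.3 kN, N_AB = 46.6 kN.
A_AB = 270.2 mm².
δ_AB = 46600·885/(270.2·69900) = 2.184 mm
δ_BC = 24300·570/(1070·69900) = 0.1852 mm
δ = Σδ_i = 2.369 mm.

2.37 mm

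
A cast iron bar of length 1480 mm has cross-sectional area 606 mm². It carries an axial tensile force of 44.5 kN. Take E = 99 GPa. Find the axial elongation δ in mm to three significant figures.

δ_mech = NL/(AE) = 44500·1480/(606·99000) = 1.098 mm.

1.10 mm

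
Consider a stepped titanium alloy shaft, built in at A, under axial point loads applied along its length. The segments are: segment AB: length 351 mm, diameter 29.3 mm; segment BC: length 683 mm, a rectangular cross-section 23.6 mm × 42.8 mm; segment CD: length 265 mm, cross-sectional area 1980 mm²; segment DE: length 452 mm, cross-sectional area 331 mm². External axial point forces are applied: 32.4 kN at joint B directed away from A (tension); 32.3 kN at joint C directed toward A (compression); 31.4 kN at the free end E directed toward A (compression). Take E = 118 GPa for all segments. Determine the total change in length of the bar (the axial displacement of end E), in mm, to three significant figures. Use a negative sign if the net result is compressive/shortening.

-0.902 mm

Internal axial forces (sectioning from the free end, tension +): N_DE = -31.4 kN, N_CD = -31.4 kN, N_BC = -63.7 kN, N_AB = -31.3 kN.
A_AB = 674.3 mm².
A_BC = 1010 mm².
δ_AB = -31300·351/(674.3·118000) = -0.1381 mm
δ_BC = -63700·683/(1010·118000) = -0.365 mm
δ_CD = -31400·265/(1980·118000) = -0.03561 mm
δ_DE = -31400·452/(331·118000) = -0.3634 mm
δ = Σδ_i = -0.9021 mm.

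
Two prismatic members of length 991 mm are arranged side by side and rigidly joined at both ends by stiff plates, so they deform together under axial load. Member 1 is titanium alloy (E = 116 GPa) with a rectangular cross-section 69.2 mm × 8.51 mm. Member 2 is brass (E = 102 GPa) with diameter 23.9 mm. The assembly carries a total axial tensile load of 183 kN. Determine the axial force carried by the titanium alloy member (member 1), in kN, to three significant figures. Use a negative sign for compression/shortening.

A_1 = 588.9 mm².
A_2 = 448.6 mm².
Equal strain + equilibrium ⇒ each member carries load in proportion to AE: A₁E₁ = 68310000 N, A₂E₂ = 45760000 N, ΣAE = 114100000 N.
F₁ = P·A₁E₁/ΣAE = 183000·68310000/114100000 = 109600 N.

110 kN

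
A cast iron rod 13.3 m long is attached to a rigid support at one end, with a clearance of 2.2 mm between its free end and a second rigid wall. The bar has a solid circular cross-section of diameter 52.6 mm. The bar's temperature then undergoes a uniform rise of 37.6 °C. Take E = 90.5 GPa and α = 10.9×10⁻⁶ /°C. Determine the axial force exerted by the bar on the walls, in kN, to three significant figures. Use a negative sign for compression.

Free thermal expansion αLΔT = 10.9e-6 · 13300 · 37.6 = 5.451 mm.
The walls engage after the gap closes; constrained expansion = 5.451 − 2.2 = 3.251 mm.
The walls impose strain ε = −(3.251)/13300 = -2.4443e-04; σ = Eε = 90500 · -2.4443e-04 = -22.12 MPa.
Wall reaction R = σ·A = -22.12·2173 = -48070 N = -48.07 kN.

-48.1 kN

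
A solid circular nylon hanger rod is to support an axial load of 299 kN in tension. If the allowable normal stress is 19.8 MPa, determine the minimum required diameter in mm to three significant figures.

139 mm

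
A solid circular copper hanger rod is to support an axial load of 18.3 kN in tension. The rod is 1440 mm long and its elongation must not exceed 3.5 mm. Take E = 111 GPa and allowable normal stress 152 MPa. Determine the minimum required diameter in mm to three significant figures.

Required area A ≥ P/σ_allow = 18300/152 = 120.4 mm².
For a solid circular section, d ≥ √(4A/π) = 12.38 mm.
Elongation limit: A ≥ PL/(Eδ_allow) = 18300·1440/(111000·3.5) = 67.83 mm² ⇒ d ≥ 9.293 mm.
The stress limit governs.

12.4 mm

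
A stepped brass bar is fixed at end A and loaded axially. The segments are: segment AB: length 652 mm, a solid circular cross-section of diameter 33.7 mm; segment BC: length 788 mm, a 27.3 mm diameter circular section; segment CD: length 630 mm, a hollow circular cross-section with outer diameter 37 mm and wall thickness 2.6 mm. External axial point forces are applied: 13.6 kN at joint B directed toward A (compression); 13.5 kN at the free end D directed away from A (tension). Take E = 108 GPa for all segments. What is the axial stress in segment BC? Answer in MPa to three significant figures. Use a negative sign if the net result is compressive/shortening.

Internal axial forces (sectioning from the free end, tension +): N_CD = 13.5 kN, N_BC = 13.5 kN, N_AB = -0.1 kN.
A_BC = 585.3 mm².
σ_BC = N_BC/A_BC = 13500/585.3 = 23.06 MPa.

23.1 MPa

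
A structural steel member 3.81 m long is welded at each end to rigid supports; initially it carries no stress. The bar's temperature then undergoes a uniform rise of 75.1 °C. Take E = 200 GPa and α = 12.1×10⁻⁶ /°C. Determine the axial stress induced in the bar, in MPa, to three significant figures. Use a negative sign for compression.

-182 MPa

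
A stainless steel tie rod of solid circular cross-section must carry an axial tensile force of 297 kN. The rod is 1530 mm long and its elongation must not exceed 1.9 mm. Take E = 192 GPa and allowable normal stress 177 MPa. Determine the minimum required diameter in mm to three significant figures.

46.2 mm

Required area A ≥ P/σ_allow = 297000/177 = 1678 mm².
For a solid circular section, d ≥ √(4A/π) = 46.22 mm.
Elongation limit: A ≥ PL/(Eδ_allow) = 297000·1530/(192000·1.9) = 1246 mm² ⇒ d ≥ 39.82 mm.
The stress limit governs.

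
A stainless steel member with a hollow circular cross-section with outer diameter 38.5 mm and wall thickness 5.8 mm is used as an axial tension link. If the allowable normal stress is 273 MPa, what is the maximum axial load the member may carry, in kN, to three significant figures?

163 kN

A = 595.8 mm².
P_max = σ_allow · A = 273 · 595.8 = 162700 N = 162.7 kN.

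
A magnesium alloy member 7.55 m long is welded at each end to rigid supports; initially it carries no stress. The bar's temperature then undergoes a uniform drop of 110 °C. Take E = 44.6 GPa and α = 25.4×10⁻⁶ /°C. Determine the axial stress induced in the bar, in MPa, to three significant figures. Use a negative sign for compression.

125 MPa

Free thermal expansion αLΔT = 25.4e-6 · 7550 · -110 = -21.09 mm.
The walls impose strain ε = −(-21.09)/7550 = 2.7940e-03; σ = Eε = 44600 · 2.7940e-03 = 124.6 MPa.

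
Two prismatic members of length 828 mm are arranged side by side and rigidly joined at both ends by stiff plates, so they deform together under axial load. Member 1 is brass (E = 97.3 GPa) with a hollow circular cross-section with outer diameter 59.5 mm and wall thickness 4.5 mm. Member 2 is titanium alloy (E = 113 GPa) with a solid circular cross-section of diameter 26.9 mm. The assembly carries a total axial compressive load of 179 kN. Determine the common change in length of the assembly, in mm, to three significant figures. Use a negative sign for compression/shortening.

A_1 = 777.5 mm².
A_2 = 568.3 mm².
Equal strain + equilibrium ⇒ each member carries load in proportion to AE: A₁E₁ = 75660000 N, A₂E₂ = 64220000 N, ΣAE = 139900000 N.
δ = PL/ΣAE = -179000·828/139900000 = -1.06 mm.

-1.06 mm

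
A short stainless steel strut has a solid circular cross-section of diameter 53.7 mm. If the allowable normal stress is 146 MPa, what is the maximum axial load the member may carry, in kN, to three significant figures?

A = 2265 mm².
P_max = σ_allow · A = 146 · 2265 = 330700 N = 330.7 kN.

331 kN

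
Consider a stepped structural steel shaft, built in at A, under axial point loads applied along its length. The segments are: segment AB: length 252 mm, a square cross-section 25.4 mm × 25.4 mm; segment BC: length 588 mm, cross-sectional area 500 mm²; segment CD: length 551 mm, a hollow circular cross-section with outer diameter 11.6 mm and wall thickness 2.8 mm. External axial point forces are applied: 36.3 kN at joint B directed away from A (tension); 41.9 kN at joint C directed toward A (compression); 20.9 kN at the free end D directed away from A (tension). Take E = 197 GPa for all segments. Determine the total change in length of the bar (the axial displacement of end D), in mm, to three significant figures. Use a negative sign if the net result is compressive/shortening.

0.660 mm

Internal axial forces (sectioning from the free end, tension +): N_CD = 20.9 kN, N_BC = -21 kN, N_AB = 15.3 kN.
A_AB = 645.2 mm².
A_CD = 77.41 mm².
δ_AB = 15300·252/(645.2·197000) = 0.03034 mm
δ_BC = -21000·588/(500·197000) = -0.1254 mm
δ_CD = 20900·551/(77.41·197000) = 0.7552 mm
δ = Σδ_i = 0.6601 mm.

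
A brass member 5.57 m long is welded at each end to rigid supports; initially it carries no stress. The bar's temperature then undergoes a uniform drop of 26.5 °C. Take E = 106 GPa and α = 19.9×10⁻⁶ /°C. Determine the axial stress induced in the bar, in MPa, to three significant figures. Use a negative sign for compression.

55.9 MPa

Free thermal expansion αLΔT = 19.9e-6 · 5570 · -26.5 = -2.937 mm.
The walls impose strain ε = −(-2.937)/5570 = 5.2735e-04; σ = Eε = 106000 · 5.2735e-04 = 55.9 MPa.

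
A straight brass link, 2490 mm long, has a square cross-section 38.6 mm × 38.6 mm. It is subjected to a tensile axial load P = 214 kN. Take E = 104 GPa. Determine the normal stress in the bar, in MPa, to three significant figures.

A = 1490 mm².
σ = N/A = 214000/1490 = 143.6 MPa.

144 MPa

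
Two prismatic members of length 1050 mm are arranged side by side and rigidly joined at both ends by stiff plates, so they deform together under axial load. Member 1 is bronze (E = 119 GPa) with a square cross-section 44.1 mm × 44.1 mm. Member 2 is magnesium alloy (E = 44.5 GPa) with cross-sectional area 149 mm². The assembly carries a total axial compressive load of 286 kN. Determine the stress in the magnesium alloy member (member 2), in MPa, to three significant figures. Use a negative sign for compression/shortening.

-53.5 MPa

A_1 = 1945 mm².
Equal strain + equilibrium ⇒ each member carries load in proportion to AE: A₁E₁ = 231400000 N, A₂E₂ = 6630000 N, ΣAE = 238100000 N.
σ₂ = P·E₂/ΣAE = -286000·44500/238100000 = -53.46 MPa.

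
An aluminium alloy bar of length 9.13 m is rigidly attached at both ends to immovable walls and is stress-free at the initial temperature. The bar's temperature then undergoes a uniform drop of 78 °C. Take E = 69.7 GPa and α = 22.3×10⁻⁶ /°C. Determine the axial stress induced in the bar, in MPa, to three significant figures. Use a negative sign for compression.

121 MPa

Free thermal expansion αLΔT = 22.3e-6 · 9130 · -78 = -15.88 mm.
The walls impose strain ε = −(-15.88)/9130 = 1.7394e-03; σ = Eε = 69700 · 1.7394e-03 = 121.2 MPa.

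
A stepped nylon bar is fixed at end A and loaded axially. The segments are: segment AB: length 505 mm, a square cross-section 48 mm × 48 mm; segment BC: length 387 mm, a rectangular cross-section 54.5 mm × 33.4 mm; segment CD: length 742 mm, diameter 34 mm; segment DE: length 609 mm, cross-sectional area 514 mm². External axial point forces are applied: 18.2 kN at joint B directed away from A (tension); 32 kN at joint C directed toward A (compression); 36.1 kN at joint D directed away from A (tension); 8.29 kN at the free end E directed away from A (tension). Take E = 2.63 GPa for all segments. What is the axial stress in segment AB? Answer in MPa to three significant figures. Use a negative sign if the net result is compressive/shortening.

13.3 MPa

Internal axial forces (sectioning from the free end, tension +): N_DE = 8.29 kN, N_CD = 44.39 kN, N_BC = 12.39 kN, N_AB = 30.59 kN.
A_AB = 2304 mm².
σ_AB = N_AB/A_AB = 30590/2304 = 13.28 MPa.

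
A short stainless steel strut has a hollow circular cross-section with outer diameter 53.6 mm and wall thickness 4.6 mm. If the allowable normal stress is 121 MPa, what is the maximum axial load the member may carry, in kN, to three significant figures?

A = 708.1 mm².
P_max = σ_allow · A = 121 · 708.1 = 85680 N = 85.68 kN.

85.7 kN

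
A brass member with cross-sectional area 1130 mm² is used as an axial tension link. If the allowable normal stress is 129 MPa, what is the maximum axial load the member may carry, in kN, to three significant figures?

P_max = σ_allow · A = 129 · 1130 = 145800 N = 145.8 kN.

146 kN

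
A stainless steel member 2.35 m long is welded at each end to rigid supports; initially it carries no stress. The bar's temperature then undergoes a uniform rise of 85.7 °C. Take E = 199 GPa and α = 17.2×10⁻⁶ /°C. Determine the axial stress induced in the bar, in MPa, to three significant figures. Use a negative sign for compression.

Free thermal expansion αLΔT = 17.2e-6 · 2350 · 85.7 = 3.464 mm.
The walls impose strain ε = −(3.464)/2350 = -1.4740e-03; σ = Eε = 199000 · -1.4740e-03 = -293.3 MPa.

-293 MPa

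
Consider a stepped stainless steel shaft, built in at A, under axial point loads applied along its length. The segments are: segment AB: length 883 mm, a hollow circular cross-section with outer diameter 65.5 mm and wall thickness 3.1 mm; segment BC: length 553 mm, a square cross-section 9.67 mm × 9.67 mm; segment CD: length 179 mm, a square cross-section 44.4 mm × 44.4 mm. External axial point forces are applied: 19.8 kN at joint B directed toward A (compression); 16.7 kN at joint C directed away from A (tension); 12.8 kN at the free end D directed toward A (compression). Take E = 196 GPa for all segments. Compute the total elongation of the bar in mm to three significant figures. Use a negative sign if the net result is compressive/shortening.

-0.00613 mm

Internal axial forces (sectioning from the free end, tension +): N_CD = -12.8 kN, N_BC = 3.9 kN, N_AB = -15.9 kN.
A_AB = 607.7 mm².
A_BC = 93.51 mm².
A_CD = 1971 mm².
δ_AB = -15900·883/(607.7·196000) = -0.1179 mm
δ_BC = 3900·553/(93.51·196000) = 0.1177 mm
δ_CD = -12800·179/(1971·196000) = -0.00593 mm
δ = Σδ_i = -0.006126 mm.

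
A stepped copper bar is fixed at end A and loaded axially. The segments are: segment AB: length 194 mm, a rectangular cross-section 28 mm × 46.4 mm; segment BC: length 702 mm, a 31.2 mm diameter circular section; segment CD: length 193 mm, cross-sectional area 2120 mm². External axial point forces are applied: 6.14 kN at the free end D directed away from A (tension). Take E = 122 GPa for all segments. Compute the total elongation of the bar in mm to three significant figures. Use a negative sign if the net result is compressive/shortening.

0.0583 mm

Internal axial forces (sectioning from the free end, tension +): N_CD = 6.14 kN, N_BC = 6.14 kN, N_AB = 6.14 kN.
A_AB = 1299 mm².
A_BC = 764.5 mm².
δ_AB = 6140·194/(1299·122000) = 0.007515 mm
δ_BC = 6140·702/(764.5·122000) = 0.04621 mm
δ_CD = 6140·193/(2120·122000) = 0.004582 mm
δ = Σδ_i = 0.05831 mm.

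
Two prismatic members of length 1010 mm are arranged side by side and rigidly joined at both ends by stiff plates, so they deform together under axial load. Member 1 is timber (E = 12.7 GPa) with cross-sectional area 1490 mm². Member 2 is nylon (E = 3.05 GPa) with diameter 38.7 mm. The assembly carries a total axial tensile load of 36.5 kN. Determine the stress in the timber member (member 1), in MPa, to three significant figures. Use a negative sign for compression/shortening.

20.6 MPa

A_2 = 1176 mm².
Equal strain + equilibrium ⇒ each member carries load in proportion to AE: A₁E₁ = 18920000 N, A₂E₂ = 3588000 N, ΣAE = 22510000 N.
σ₁ = P·E₁/ΣAE = 36500·12700/22510000 = 20.59 MPa.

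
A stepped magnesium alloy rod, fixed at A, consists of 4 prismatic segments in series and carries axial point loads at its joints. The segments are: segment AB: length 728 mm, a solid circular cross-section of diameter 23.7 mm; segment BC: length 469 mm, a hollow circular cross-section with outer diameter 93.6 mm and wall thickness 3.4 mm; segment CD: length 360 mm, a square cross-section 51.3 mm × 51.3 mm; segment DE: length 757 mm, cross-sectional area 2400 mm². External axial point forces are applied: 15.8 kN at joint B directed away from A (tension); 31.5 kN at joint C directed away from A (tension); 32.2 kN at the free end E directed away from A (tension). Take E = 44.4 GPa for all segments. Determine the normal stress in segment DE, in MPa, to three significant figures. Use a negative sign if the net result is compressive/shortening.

Internal axial forces (sectioning from the free end, tension +): N_DE = 32.2 kN, N_CD = 32.2 kN, N_BC = 63.7 kN, N_AB = 79.5 kN.
σ_DE = N_DE/A_DE = 32200/2400 = 13.42 MPa.

13.4 MPa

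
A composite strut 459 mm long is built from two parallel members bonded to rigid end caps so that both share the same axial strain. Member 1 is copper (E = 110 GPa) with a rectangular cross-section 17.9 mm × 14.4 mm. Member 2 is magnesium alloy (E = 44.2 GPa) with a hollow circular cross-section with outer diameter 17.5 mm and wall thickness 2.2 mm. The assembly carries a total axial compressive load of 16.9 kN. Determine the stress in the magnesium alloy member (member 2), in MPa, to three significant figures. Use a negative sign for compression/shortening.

-22.6 MPa

A_1 = 257.8 mm².
A_2 = 105.7 mm².
Equal strain + equilibrium ⇒ each member carries load in proportion to AE: A₁E₁ = 28350000 N, A₂E₂ = 4674000 N, ΣAE = 33030000 N.
σ₂ = P·E₂/ΣAE = -16900·44200/33030000 = -22.62 MPa.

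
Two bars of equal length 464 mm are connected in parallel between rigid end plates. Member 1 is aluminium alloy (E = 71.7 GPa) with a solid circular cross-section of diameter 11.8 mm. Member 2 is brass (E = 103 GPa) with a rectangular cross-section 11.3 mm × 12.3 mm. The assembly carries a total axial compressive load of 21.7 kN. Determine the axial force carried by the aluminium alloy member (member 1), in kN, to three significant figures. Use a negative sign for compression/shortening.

A_1 = 109.4 mm².
A_2 = 139 mm².
Equal strain + equilibrium ⇒ each member carries load in proportion to AE: A₁E₁ = 7841000 N, A₂E₂ = 14320000 N, ΣAE = 22160000 N.
F₁ = P·A₁E₁/ΣAE = -21700·7841000/22160000 = -7679 N.

-7.68 kN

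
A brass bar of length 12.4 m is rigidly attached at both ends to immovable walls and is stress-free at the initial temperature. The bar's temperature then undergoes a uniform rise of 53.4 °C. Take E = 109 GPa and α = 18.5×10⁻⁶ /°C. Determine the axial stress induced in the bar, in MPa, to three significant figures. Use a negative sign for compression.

-108 MPa

Free thermal expansion αLΔT = 18.5e-6 · 12400 · 53.4 = 12.25 mm.
The walls impose strain ε = −(12.25)/12400 = -9.8790e-04; σ = Eε = 109000 · -9.8790e-04 = -107.7 MPa.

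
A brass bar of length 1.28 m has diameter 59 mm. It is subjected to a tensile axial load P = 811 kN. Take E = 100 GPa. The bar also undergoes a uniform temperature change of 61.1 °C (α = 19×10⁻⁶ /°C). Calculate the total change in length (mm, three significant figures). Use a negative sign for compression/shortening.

5.28 mm

A = 2734 mm².
δ_mech = NL/(AE) = 811000·1280/(2734·100000) = 3.797 mm.
δ_thermal = αLΔT = 19e-6·1280·61.1 = 1.486 mm.
δ = δ_mech + δ_thermal = 5.283 mm.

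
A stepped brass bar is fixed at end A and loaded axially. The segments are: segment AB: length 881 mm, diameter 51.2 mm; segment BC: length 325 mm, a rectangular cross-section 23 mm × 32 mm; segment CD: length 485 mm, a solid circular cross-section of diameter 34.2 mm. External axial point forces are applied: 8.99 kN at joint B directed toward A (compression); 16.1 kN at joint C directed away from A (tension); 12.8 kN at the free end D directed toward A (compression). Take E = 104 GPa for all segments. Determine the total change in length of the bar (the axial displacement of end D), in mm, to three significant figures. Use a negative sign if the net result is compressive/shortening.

-0.0744 mm

Internal axial forces (sectioning from the free end, tension +): N_CD = -12.8 kN, N_BC = 3.3 kN, N_AB = -5.69 kN.
A_AB = 2059 mm².
A_BC = 736 mm².
A_CD = 918.6 mm².
δ_AB = -5690·881/(2059·104000) = -0.02341 mm
δ_BC = 3300·325/(736·104000) = 0.01401 mm
δ_CD = -12800·485/(918.6·104000) = -0.06498 mm
δ = Σδ_i = -0.07438 mm.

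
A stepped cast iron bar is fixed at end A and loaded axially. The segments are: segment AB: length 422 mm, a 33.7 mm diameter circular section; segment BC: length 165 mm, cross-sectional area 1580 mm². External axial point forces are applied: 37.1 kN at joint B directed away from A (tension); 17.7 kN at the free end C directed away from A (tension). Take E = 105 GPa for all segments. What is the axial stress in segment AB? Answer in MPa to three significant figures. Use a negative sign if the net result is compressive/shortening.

Internal axial forces (sectioning from the free end, tension +): N_BC = 17.7 kN, N_AB = 54.8 kN.
A_AB = 892 mm².
σ_AB = N_AB/A_AB = 54800/892 = 61.44 MPa.

61.4 MPa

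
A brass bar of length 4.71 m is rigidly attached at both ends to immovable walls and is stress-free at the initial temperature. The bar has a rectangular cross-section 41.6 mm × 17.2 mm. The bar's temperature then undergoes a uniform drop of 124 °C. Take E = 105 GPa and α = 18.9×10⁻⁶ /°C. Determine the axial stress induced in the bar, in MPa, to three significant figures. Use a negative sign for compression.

Free thermal expansion αLΔT = 18.9e-6 · 4710 · -124 = -11.04 mm.
The walls impose strain ε = −(-11.04)/4710 = 2.3436e-03; σ = Eε = 105000 · 2.3436e-03 = 246.1 MPa.

246 MPa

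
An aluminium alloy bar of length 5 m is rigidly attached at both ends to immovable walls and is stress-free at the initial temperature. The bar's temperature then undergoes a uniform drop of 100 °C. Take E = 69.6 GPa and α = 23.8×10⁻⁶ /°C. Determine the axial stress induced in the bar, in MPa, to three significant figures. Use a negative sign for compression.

166 MPa

Free thermal expansion αLΔT = 23.8e-6 · 5000 · -100 = -11.9 mm.
The walls impose strain ε = −(-11.9)/5000 = 2.3800e-03; σ = Eε = 69600 · 2.3800e-03 = 165.6 MPa.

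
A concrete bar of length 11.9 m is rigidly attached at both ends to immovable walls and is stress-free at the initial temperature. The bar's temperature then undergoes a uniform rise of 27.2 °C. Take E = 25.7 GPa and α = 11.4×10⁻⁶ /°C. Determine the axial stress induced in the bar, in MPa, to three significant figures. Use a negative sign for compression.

Free thermal expansion αLΔT = 11.4e-6 · 11900 · 27.2 = 3.69 mm.
The walls impose strain ε = −(3.69)/11900 = -3.1008e-04; σ = Eε = 25700 · -3.1008e-04 = -7.969 MPa.

-7.97 MPa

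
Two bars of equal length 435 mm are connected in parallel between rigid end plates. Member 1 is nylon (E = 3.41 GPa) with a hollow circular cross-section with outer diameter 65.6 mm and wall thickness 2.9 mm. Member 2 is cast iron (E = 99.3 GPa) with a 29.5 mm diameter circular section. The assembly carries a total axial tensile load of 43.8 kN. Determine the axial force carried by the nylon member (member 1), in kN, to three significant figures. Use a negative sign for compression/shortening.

A_1 = 571.2 mm².
A_2 = 683.5 mm².
Equal strain + equilibrium ⇒ each member carries load in proportion to AE: A₁E₁ = 1948000 N, A₂E₂ = 67870000 N, ΣAE = 69820000 N.
F₁ = P·A₁E₁/ΣAE = 43800·1948000/69820000 = 1222 N.

1.22 kN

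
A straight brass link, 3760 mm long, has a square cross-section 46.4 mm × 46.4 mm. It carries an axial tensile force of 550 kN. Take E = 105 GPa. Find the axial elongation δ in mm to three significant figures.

A = 2153 mm².
δ_mech = NL/(AE) = 550000·3760/(2153·105000) = 9.148 mm.

9.15 mm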